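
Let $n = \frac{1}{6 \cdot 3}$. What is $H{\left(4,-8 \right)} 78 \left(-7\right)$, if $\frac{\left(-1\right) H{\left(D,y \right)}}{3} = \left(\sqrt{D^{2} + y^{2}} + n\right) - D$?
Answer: $-6461 + 6552 \sqrt{5} \approx 8189.7$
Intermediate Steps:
$n = \frac{1}{18} \approx 0.055556$
$H{\left(D,y \right)} = - \frac{1}{6} - 3 \sqrt{D^{2} + y^{2}} + 3 D$ ($H{\left(D,y \right)} = - 3 \left(\left(\sqrt{D^{2} + y^{2}} + \frac{1}{18}\right) - D\right) = - 3 \left(\left(\frac{1}{18} + \sqrt{D^{2} + y^{2}}\right) - D\right) = - 3 \left(\frac{1}{18} + \sqrt{D^{2} + y^{2}} - D\right) = - \frac{1}{6} - 3 \sqrt{D^{2} + y^{2}} + 3 D$)
$H{\left(4,-8 \right)} 78 \left(-7\right) = \left(- \frac{1}{6} - 3 \sqrt{4^{2} + \left(-8\right)^{2}} + 3 \cdot 4\right) 78 \left(-7\right) = \left(- \frac{1}{6} - 3 \sqrt{16 + 64} + 12\right) 78 \left(-7\right) = \left(- \frac{1}{6} - 3 \sqrt{80} + 12\right) 78 \left(-7\right) = \left(- \frac{1}{6} - 3 \cdot 4 \sqrt{5} + 12\right) 78 \left(-7\right) = \left(- \frac{1}{6} - 12 \sqrt{5} + 12\right) 78 \left(-7\right) = \left(\frac{71}{6} - 12 \sqrt{5}\right) 78 \left(-7\right) = \left(923 - 936 \sqrt{5}\right) \left(-7\right) = -6461 + 6552 \sqrt{5}$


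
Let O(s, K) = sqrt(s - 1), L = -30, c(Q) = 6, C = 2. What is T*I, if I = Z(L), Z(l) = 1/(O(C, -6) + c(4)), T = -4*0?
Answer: 0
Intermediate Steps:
T = 0
O(s, K) = sqrt(-1 + s)
Z(l) = 1/7 (Z(l) = 1/(sqrt(-1 + 2) + 6) = 1/(sqrt(1) + 6) = 1/(1 + 6) = 1/7)
I = 1/7 ≈ 0.14286
T*I = 0*(1/7) = 0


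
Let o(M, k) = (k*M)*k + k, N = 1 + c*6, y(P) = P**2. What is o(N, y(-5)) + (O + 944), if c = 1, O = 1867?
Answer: 7211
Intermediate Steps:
N = 7 (N = 1 + 1*6 = 1 + 6 = 7)
o(M, k) = k + M*k**2 (o(M, k) = (M*k)*k + k = M*k**2 + k = k + M*k**2)
o(N, y(-5)) + (O + 944) = (-5)**2*(1 + 7*(-5)**2) + (1867 + 944) = 25*(1 + 7*25) + 2811 = 25*(1 + 175) + 2811 = 25*176 + 2811 = 4400 + 2811 = 7211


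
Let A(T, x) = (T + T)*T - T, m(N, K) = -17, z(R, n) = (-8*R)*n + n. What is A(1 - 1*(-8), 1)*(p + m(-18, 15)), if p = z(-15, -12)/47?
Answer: -344403/47 ≈ -7327.7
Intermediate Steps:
z(R, n) = n - 8*R*n (z(R, n) = -8*R*n + n = n - 8*R*n)
A(T, x) = -T + 2*T**2 (A(T, x) = (2*T)*T - T = 2*T**2 - T = -T + 2*T**2)
p = -1452/47 (p = -12*(1 - 8*(-15))/47 = -12*(1 + 120)*(1/47) = -12*121*(1/47) = -1452*1/47 = -1452/47 ≈ -30.894)
A(1 - 1*(-8), 1)*(p + m(-18, 15)) = ((1 - 1*(-8))*(-1 + 2*(1 - 1*(-8))))*(-1452/47 - 17) = ((1 + 8)*(-1 + 2*(1 + 8)))*(-2251/47) = (9*(-1 + 2*9))*(-2251/47) = (9*(-1 + 18))*(-2251/47) = (9*17)*(-2251/47) = 153*(-2251/47) = -344403/47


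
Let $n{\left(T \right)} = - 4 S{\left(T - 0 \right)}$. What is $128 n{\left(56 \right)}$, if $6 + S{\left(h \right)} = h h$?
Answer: $-1602560$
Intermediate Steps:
$S{\left(h \right)} = -6 + h^{2}$ ($S{\left(h \right)} = -6 + h h = -6 + h^{2}$)
$n{\left(T \right)} = 24 - 4 T^{2}$ ($n{\left(T \right)} = - 4 \left(-6 + \left(T - 0\right)^{2}\right) = - 4 \left(-6 + \left(T + 0\right)^{2}\right) = - 4 \left(-6 + T^{2}\right) = 24 - 4 T^{2}$)
$128 n{\left(56 \right)} = 128 \left(24 - 4 \cdot 56^{2}\right) = 128 \left(24 - 12544\right) = 128 \left(-12520\right) = -1602560$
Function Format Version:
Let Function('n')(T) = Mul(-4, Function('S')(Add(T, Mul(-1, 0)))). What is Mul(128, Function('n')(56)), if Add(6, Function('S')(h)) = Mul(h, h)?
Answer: -1602560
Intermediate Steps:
Function('S')(h) = Add(-6, Pow(h, 2)) (Function('S')(h) = Add(-6, Mul(h, h)) = Add(-6, Pow(h, 2)))
Function('n')(T) = Add(24, Mul(-4, Pow(T, 2))) (Function('n')(T) = Mul(-4, Add(-6, Pow(Add(T, Mul(-1, 0)), 2))) = Mul(-4, Add(-6, Pow(Add(T, 0), 2))) = Mul(-4, Add(-6, Pow(T, 2))) = Add(24, Mul(-4, Pow(T, 2))))
Mul(128, Function('n')(56)) = Mul(128, Add(24, Mul(-4, Pow(56, 2)))) = Mul(128, Add(24, Mul(-4, 3136))) = Mul(128, Add(24, -12544)) = Mul(128, -12520) = -1602560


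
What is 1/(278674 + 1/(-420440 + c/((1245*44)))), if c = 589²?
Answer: 23031356279/6418240179639266 ≈ 3.5884e-6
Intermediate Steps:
c = 346921
1/(278674 + 1/(-420440 + c/((1245*44)))) = 1/(278674 + 1/(-420440 + 346921/((1245*44)))) = 1/(278674 + 1/(-420440 + 346921/54780)) = 1/(278674 + 1/(-23031356279/54780)) = 1/(278674 - 54780/23031356279) = 1/(6418240179639266/23031356279) = 23031356279/6418240179639266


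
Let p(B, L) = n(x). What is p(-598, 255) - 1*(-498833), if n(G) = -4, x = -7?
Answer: 498829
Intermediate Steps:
p(B, L) = -4
p(-598, 255) - 1*(-498833) = -4 - 1*(-498833) = -4 + 498833 = 498829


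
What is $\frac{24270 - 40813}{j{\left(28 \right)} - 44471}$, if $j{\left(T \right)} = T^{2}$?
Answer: $\frac{16543}{43687} \approx 0.37867$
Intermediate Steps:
$\frac{24270 - 40813}{j{\left(28 \right)} - 44471} = \frac{24270 - 40813}{28^{2} - 44471} = - \frac{16543}{784 - 44471} = - \frac{16543}{-43687} = \left(-16543\right) \left(- \frac{1}{43687}\right) = \frac{16543}{43687}$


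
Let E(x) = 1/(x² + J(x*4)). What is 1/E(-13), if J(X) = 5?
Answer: 174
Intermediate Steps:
E(x) = 1/(5 + x²) (E(x) = 1/(x² + 5) = 1/(5 + x²))
1/E(-13) = 1/(1/(5 + (-13)²)) = 1/(1/(5 + 169)) = 1/(1/174) = 174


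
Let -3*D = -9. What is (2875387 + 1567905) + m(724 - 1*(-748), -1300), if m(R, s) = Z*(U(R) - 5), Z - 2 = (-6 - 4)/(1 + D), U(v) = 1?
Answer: 4443294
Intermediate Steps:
D = 3 (D = -⅓*(-9) = 3)
Z = -½ (Z = 2 + (-6 - 4)/(1 + 3) = 2 - 10/4 = 2 - 10*¼ = 2 - 5/2 = -½ ≈ -0.50000)
m(R, s) = 2 (m(R, s) = -(1 - 5)/2 = -½*(-4) = 2)
(2875387 + 1567905) + m(724 - 1*(-748), -1300) = (2875387 + 1567905) + 2 = 4443292 + 2 = 4443294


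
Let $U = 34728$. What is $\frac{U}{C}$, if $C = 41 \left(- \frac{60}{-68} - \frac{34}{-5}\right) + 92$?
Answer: $\frac{983960}{11531} \approx 85.332$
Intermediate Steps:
$C = \frac{34593}{85}$ ($C = 41 \left(\left(-60\right) \left(- \frac{1}{68}\right) - - \frac{34}{5}\right) + 92 = 41 \left(\frac{15}{17} + \frac{34}{5}\right) + 92 = 41 \cdot \frac{653}{85} + 92 = \frac{26773}{85} + 92 = \frac{34593}{85} \approx 406.98$)
$\frac{U}{C} = \frac{34728}{\frac{34593}{85}} = 34728 \cdot \frac{85}{34593} = \frac{983960}{11531}$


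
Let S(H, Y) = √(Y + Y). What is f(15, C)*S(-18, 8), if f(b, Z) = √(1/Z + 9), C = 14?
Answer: 2*√1778/7 ≈ 12.048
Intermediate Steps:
f(b, Z) = √(9 + 1/Z)
S(H, Y) = √2*√Y (S(H, Y) = √(2*Y) = √2*√Y)
f(15, C)*S(-18, 8) = √(9 + 1/14)*(√2*√8) = √(9 + 1/14)*(√2*(2*√2)) = √(127/14)*4 = (√1778/14)*4 = 2*√1778/7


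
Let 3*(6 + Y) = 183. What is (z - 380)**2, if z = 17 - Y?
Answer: 174724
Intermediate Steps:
Y = 55 (Y = -6 + (1/3)*183 = -6 + 61 = 55)
z = -38 (z = 17 - 1*55 = 17 - 55 = -38)
(z - 380)**2 = (-38 - 380)**2 = (-418)**2 = 174724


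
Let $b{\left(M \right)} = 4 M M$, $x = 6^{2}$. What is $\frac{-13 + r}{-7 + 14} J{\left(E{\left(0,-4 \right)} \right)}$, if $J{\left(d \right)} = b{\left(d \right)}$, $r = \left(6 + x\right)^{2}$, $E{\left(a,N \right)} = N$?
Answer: $\frac{112064}{7} \approx 16009.0$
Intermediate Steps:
$x = 36$
$r = 1764$ ($r = \left(6 + 36\right)^{2} = 42^{2} = 1764$)
$b{\left(M \right)} = 4 M^{2}$
$J{\left(d \right)} = 4 d^{2}$
$\frac{-13 + r}{-7 + 14} J{\left(E{\left(0,-4 \right)} \right)} = \frac{-13 + 1764}{-7 + 14} \cdot 4 \left(-4\right)^{2} = \frac{1751}{7} \cdot 4 \cdot 16 = 1751 \cdot \frac{1}{7} \cdot 64 = \frac{1751}{7} \cdot 64 = \frac{112064}{7}$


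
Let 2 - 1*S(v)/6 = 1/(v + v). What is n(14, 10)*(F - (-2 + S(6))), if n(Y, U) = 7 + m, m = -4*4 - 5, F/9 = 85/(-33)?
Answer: 5033/11 ≈ 457.55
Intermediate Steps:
S(v) = 12 - 3/v (S(v) = 12 - 6/(v + v) = 12 - 6*1/(2*v) = 12 - 3/v)
F = -255/11 (F = 9*(85/(-33)) = 9*(85*(-1/33)) = 9*(-85/33) = -255/11 ≈ -23.182)
m = -21 (m = -16 - 5 = -21)
n(Y, U) = -14 (n(Y, U) = 7 - 21 = -14)
n(14, 10)*(F - (-2 + S(6))) = -14*(-255/11 - (-2 + (12 - 3/6))) = -14*(-255/11 - (-2 + (12 - 3*⅙))) = -14*(-255/11 - (-2 + (12 - ½))) = -14*(-255/11 - (-2 + 23/2)) = -14*(-255/11 - 19/2) = -14*(-719/22) = 5033/11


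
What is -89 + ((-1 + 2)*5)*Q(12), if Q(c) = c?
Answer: -29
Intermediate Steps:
-89 + ((-1 + 2)*5)*Q(12) = -89 + ((-1 + 2)*5)*12 = -89 + (1*5)*12 = -89 + 5*12 = -89 + 60 = -29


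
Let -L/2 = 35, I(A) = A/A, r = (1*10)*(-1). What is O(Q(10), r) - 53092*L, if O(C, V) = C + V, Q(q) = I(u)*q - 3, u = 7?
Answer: 3716437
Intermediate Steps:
r = -10 (r = 10*(-1) = -10)
I(A) = 1
L = -70 (L = -2*35 = -70)
Q(q) = -3 + q (Q(q) = 1*q - 3 = q - 3 = -3 + q)
O(Q(10), r) - 53092*L = ((-3 + 10) - 10) - 53092*(-70) = (7 - 10) + 3716440 = -3 + 3716440 = 3716437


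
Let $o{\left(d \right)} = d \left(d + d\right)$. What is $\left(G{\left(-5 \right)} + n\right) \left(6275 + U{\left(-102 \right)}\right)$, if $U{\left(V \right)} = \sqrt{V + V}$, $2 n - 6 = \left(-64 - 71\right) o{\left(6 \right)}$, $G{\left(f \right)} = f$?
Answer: $-30509050 - 9724 i \sqrt{51} \approx -3.0509 \cdot 10^{7} - 69443.0 i$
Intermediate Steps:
$o{\left(d \right)} = 2 d^{2}$ ($o{\left(d \right)} = d 2 d = 2 d^{2}$)
$n = -4857$ ($n = 3 + \frac{\left(-64 - 71\right) 2 \cdot 6^{2}}{2} = 3 + \frac{\left(-135\right) 2 \cdot 36}{2} = 3 + \frac{\left(-135\right) 72}{2} = 3 + \frac{1}{2} \left(-9720\right) = 3 - 4860 = -4857$)
$U{\left(V \right)} = \sqrt{2} \sqrt{V}$ ($U{\left(V \right)} = \sqrt{2 V} = \sqrt{2} \sqrt{V}$)
$\left(G{\left(-5 \right)} + n\right) \left(6275 + U{\left(-102 \right)}\right) = \left(-5 - 4857\right) \left(6275 + \sqrt{2} \sqrt{-102}\right) = - 4862 \left(6275 + \sqrt{2} i \sqrt{102}\right) = - 4862 \left(6275 + 2 i \sqrt{51}\right) = -30509050 - 9724 i \sqrt{51}$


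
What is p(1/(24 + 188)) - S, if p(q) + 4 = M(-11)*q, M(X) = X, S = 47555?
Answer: -10082519/212 ≈ -47559.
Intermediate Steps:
p(q) = -4 - 11*q
p(1/(24 + 188)) - S = (-4 - 11/(24 + 188)) - 1*47555 = (-4 - 11/212) - 47555 = -859/212 - 47555 = -10082519/212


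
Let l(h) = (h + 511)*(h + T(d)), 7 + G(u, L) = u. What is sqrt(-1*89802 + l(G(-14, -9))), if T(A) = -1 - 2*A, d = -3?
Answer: I*sqrt(97642) ≈ 312.48*I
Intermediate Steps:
G(u, L) = -7 + u
l(h) = (5 + h)*(511 + h) (l(h) = (h + 511)*(h + (-1 - 2*(-3))) = (511 + h)*(h + (-1 + 6)) = (511 + h)*(h + 5) = (511 + h)*(5 + h) = (5 + h)*(511 + h))
sqrt(-1*89802 + l(G(-14, -9))) = sqrt(-1*89802 + (2555 + (-7 - 14)**2 + 516*(-7 - 14))) = sqrt(-89802 + (2555 + (-21)**2 + 516*(-21))) = sqrt(-89802 + (2555 + 441 - 10836)) = sqrt(-89802 - 7840) = sqrt(-97642) = I*sqrt(97642)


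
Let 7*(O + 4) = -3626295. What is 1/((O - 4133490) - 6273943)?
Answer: -7/76478354 ≈ -9.1529e-8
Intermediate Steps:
O = -3626323/7 (O = -4 + (1/7)*(-3626295) = -4 - 3626295/7 = -3626323/7 ≈ -5.1805e+5)
1/((O - 4133490) - 6273943) = 1/((-3626323/7 - 4133490) - 6273943) = 1/(-32560753/7 - 6273943) = 1/(-76478354/7) = -7/76478354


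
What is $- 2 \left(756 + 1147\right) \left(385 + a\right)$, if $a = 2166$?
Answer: $-9709106$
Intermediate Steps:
$- 2 \left(756 + 1147\right) \left(385 + a\right) = - 2 \left(756 + 1147\right) \left(385 + 2166\right) = - 2 \cdot 1903 \cdot 2551 = \left(-2\right) 4854553 = -9709106$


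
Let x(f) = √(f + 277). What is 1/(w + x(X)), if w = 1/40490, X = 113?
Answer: -40490/639381638999 + 1639440100*√390/639381638999 ≈ 0.050637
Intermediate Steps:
w = 1/40490 ≈ 2.4697e-5
x(f) = √(277 + f)
1/(w + x(X)) = 1/(1/40490 + √(277 + 113)) = 1/(1/40490 + √390)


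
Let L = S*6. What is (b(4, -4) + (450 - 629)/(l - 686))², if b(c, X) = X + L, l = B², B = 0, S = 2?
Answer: 32114889/470596 ≈ 68.243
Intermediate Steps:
L = 12 (L = 2*6 = 12)
l = 0 (l = 0² = 0)
b(c, X) = 12 + X (b(c, X) = X + 12 = 12 + X)
(b(4, -4) + (450 - 629)/(l - 686))² = ((12 - 4) + (450 - 629)/(0 - 686))² = (8 - 179/(-686))² = (8 - 179*(-1/686))² = (8 + 179/686)² = (5667/686)² = 32114889/470596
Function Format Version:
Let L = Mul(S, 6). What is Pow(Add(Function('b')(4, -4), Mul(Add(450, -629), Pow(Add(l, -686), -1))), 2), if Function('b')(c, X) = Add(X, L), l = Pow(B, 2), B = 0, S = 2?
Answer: Rational(32114889, 470596) ≈ 68.243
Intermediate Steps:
L = 12 (L = Mul(2, 6) = 12)
l = 0 (l = Pow(0, 2) = 0)
Function('b')(c, X) = Add(12, X) (Function('b')(c, X) = Add(X, 12) = Add(12, X))
Pow(Add(Function('b')(4, -4), Mul(Add(450, -629), Pow(Add(l, -686), -1))), 2) = Pow(Add(Add(12, -4), Mul(Add(450, -629), Pow(Add(0, -686), -1))), 2) = Pow(Add(8, Mul(-179, Pow(-686, -1))), 2) = Pow(Add(8, Mul(-179, Rational(-1, 686))), 2) = Pow(Add(8, Rational(179, 686)), 2) = Pow(Rational(5667, 686), 2) = Rational(32114889, 470596)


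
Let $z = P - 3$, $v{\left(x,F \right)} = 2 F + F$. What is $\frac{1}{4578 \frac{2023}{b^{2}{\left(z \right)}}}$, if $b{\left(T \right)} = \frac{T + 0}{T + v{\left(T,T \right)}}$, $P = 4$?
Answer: $\frac{1}{148180704} \approx 6.7485 \cdot 10^{-9}$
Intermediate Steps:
$v{\left(x,F \right)} = 3 F$
$z = 1$ ($z = 4 - 3 = 1$)
$b{\left(T \right)} = \frac{1}{4}$ ($b{\left(T \right)} = \frac{T + 0}{T + 3 T} = \frac{T}{4 T} = T \frac{1}{4 T} = \frac{1}{4}$)
$\frac{1}{4578 \frac{2023}{b^{2}{\left(z \right)}}} = \frac{1}{4578 \frac{2023}{\left(\frac{1}{4}\right)^{2}}} = \frac{1}{4578 \cdot 2023 \frac{1}{\frac{1}{16}}} = \frac{1}{4578 \cdot 2023 \cdot 16} = \frac{1}{4578 \cdot 32368} = \frac{1}{4578} \cdot \frac{1}{32368} = \frac{1}{148180704}$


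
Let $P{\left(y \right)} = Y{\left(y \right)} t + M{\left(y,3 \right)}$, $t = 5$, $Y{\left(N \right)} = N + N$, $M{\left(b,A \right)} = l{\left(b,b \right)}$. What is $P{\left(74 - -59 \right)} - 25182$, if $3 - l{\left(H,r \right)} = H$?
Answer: $-23982$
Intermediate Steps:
$l{\left(H,r \right)} = 3 - H$
$M{\left(b,A \right)} = 3 - b$
$Y{\left(N \right)} = 2 N$
$P{\left(y \right)} = 3 + 9 y$ ($P{\left(y \right)} = 2 y 5 - \left(-3 + y\right) = 10 y - \left(-3 + y\right) = 3 + 9 y$)
$P{\left(74 - -59 \right)} - 25182 = \left(3 + 9 \left(74 - -59\right)\right) - 25182 = \left(3 + 9 \left(74 + 59\right)\right) - 25182 = \left(3 + 9 \cdot 133\right) - 25182 = \left(3 + 1197\right) - 25182 = 1200 - 25182 = -23982$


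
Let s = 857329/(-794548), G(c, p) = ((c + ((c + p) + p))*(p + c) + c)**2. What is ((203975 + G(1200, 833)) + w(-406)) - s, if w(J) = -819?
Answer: 54306989670725143249/794548 ≈ 6.8350e+13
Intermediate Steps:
G(c, p) = (c + (c + p)*(2*c + 2*p))**2 (G(c, p) = ((c + (c + 2*p))*(c + p) + c)**2 = ((2*c + 2*p)*(c + p) + c)**2 = ((c + p)*(2*c + 2*p) + c)**2 = (c + (c + p)*(2*c + 2*p))**2)
s = -857329/794548 (s = 857329*(-1/794548) = -857329/794548 ≈ -1.0790)
((203975 + G(1200, 833)) + w(-406)) - s = ((203975 + (1200 + 2*1200**2 + 2*833**2 + 4*1200*833)**2) - 819) - 1*(-857329/794548) = ((203975 + (1200 + 2*1440000 + 2*693889 + 3998400)**2) - 819) + 857329/794548 = ((203975 + (1200 + 2880000 + 1387778 + 3998400)**2) - 819) + 857329/794548 = ((203975 + 8267378**2) - 819) + 857329/794548 = ((203975 + 68349538994884) - 819) + 857329/794548 = (68349539198859 - 819) + 857329/794548 = 68349539198040 + 857329/794548 = 54306989670725143249/794548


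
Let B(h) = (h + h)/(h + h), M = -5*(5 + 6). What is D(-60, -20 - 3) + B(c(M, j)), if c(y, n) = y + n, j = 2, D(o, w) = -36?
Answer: -35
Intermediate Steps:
M = -55 (M = -5*11 = -55)
c(y, n) = n + y
B(h) = 1 (B(h) = (2*h)/((2*h)) = (2*h)*(1/(2*h)) = 1)
D(-60, -20 - 3) + B(c(M, j)) = -36 + 1 = -35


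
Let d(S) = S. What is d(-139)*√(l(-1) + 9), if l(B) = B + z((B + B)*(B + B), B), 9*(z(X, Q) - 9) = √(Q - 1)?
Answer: -139*√(153 + I*√2)/3 ≈ -573.12 - 2.6487*I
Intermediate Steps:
z(X, Q) = 9 + √(-1 + Q)/9 (z(X, Q) = 9 + √(Q - 1)/9 = 9 + √(-1 + Q)/9)
l(B) = 9 + B + √(-1 + B)/9 (l(B) = B + (9 + √(-1 + B)/9) = 9 + B + √(-1 + B)/9)
d(-139)*√(l(-1) + 9) = -139*√((9 - 1 + √(-1 - 1)/9) + 9) = -139*√((9 - 1 + √(-2)/9) + 9) = -139*√((9 - 1 + (I*√2)/9) + 9) = -139*√((9 - 1 + I*√2/9) + 9) = -139*√((8 + I*√2/9) + 9) = -139*√(17 + I*√2/9)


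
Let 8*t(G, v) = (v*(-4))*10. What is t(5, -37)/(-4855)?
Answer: -37/971 ≈ -0.038105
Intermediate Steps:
t(G, v) = -5*v (t(G, v) = ((v*(-4))*10)/8 = (-4*v*10)/8 = (-40*v)/8 = -5*v)
t(5, -37)/(-4855) = -5*(-37)/(-4855) = 185*(-1/4855) = -37/971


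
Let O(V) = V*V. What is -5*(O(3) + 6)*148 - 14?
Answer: -11114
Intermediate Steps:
O(V) = V²
-5*(O(3) + 6)*148 - 14 = -5*(3² + 6)*148 - 14 = -5*(9 + 6)*148 - 14 = -5*15*148 - 14 = -75*148 - 14 = -11100 - 14 = -11114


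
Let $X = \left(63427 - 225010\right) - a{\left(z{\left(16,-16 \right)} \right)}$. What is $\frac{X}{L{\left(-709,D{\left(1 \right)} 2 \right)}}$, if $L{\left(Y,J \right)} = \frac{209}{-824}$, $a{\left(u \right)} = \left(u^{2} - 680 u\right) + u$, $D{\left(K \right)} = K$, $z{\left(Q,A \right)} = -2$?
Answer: $\frac{134266680}{209} \approx 6.4242 \cdot 10^{5}$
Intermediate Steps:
$a{\left(u \right)} = u^{2} - 679 u$
$L{\left(Y,J \right)} = - \frac{209}{824}$ ($L{\left(Y,J \right)} = 209 \left(- \frac{1}{824}\right) = - \frac{209}{824}$)
$X = -162945$ ($X = \left(63427 - 225010\right) - - 2 \left(-679 - 2\right) = \left(63427 - 225010\right) - \left(-2\right) \left(-681\right) = -161583 - 1362 = -162945$)
$\frac{X}{L{\left(-709,D{\left(1 \right)} 2 \right)}} = - \frac{162945}{- \frac{209}{824}} = \left(-162945\right) \left(- \frac{824}{209}\right) = \frac{134266680}{209}$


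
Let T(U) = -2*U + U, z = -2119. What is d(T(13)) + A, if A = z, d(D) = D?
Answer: -2132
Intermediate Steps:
T(U) = -U
A = -2119
d(T(13)) + A = -1*13 - 2119 = -13 - 2119 = -2132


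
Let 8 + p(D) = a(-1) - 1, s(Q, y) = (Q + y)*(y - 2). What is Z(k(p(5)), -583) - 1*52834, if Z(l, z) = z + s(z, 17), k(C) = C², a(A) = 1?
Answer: -61907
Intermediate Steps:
s(Q, y) = (-2 + y)*(Q + y) (s(Q, y) = (Q + y)*(-2 + y) = (-2 + y)*(Q + y))
p(D) = -8 (p(D) = -8 + (1 - 1) = -8 + 0 = -8)
Z(l, z) = 255 + 16*z (Z(l, z) = z + (17² - 2*z - 2*17 + z*17) = z + (289 - 2*z - 34 + 17*z) = z + (255 + 15*z) = 255 + 16*z)
Z(k(p(5)), -583) - 1*52834 = (255 + 16*(-583)) - 1*52834 = (255 - 9328) - 52834 = -9073 - 52834 = -61907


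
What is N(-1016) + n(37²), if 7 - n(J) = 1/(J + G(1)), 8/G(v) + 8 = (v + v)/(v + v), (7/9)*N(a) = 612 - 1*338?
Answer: 24081076/67025 ≈ 359.29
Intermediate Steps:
N(a) = 2466/7 (N(a) = 9*(612 - 1*338)/7 = 9*(612 - 338)/7 = (9/7)*274 = 2466/7)
G(v) = -8/7 (G(v) = 8/(-8 + (v + v)/(v + v)) = 8/(-8 + (2*v)/((2*v))) = 8/(-8 + (2*v)*(1/(2*v))) = 8/(-8 + 1) = 8/(-7) = 8*(-⅐) = -8/7)
n(J) = 7 - 1/(-8/7 + J) (n(J) = 7 - 1/(J - 8/7) = 7 - 1/(-8/7 + J))
N(-1016) + n(37²) = 2466/7 + 7*(-9 + 7*37²)/(-8 + 7*37²) = 2466/7 + 7*(-9 + 7*1369)/(-8 + 7*1369) = 2466/7 + 7*(-9 + 9583)/(-8 + 9583) = 2466/7 + 7*9574/9575 = 2466/7 + 7*(1/9575)*9574 = 2466/7 + 67018/9575 = 24081076/67025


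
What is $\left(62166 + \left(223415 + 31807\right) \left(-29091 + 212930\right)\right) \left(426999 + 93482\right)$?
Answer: $24420874533622944$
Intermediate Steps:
$\left(62166 + \left(223415 + 31807\right) \left(-29091 + 212930\right)\right) \left(426999 + 93482\right) = \left(62166 + 255222 \cdot 183839\right) 520481 = \left(62166 + 46919757258\right) 520481 = 46919819424 \cdot 520481 = 24420874533622944$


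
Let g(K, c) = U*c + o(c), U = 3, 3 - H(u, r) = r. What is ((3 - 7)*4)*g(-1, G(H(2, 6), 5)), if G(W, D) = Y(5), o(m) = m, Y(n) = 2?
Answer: -128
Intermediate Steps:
H(u, r) = 3 - r
G(W, D) = 2
g(K, c) = 4*c (g(K, c) = 3*c + c = 4*c)
((3 - 7)*4)*g(-1, G(H(2, 6), 5)) = ((3 - 7)*4)*(4*2) = -4*4*8 = -16*8 = -128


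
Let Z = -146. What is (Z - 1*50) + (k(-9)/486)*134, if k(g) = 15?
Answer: -15541/81 ≈ -191.86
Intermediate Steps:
(Z - 1*50) + (k(-9)/486)*134 = (-146 - 1*50) + (15/486)*134 = (-146 - 50) + (15*(1/486))*134 = -196 + (5/162)*134 = -196 + 335/81 = -15541/81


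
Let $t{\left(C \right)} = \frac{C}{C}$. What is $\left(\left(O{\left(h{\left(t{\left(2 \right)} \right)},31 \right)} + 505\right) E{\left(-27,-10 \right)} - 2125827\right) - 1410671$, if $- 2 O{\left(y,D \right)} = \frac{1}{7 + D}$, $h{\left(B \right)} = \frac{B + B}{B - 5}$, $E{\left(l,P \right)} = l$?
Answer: $- \frac{269810081}{76} \approx -3.5501 \cdot 10^{6}$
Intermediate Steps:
$t{\left(C \right)} = 1$
$h{\left(B \right)} = \frac{2 B}{-5 + B}$
$O{\left(y,D \right)} = - \frac{1}{2 \left(7 + D\right)}$
$\left(\left(O{\left(h{\left(t{\left(2 \right)} \right)},31 \right)} + 505\right) E{\left(-27,-10 \right)} - 2125827\right) - 1410671 = \left(\left(- \frac{1}{14 + 2 \cdot 31} + 505\right) \left(-27\right) - 2125827\right) - 1410671 = \left(\left(- \frac{1}{14 + 62} + 505\right) \left(-27\right) - 2125827\right) - 1410671 = \left(\left(- \frac{1}{76} + 505\right) \left(-27\right) - 2125827\right) - 1410671 = \left(\frac{38379}{76} \left(-27\right) - 2125827\right) - 1410671 = \left(- \frac{1036233}{76} - 2125827\right) - 1410671 = - \frac{162599085}{76} - 1410671 = - \frac{269810081}{76}$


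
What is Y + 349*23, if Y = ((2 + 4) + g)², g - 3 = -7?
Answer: 8031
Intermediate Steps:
g = -4 (g = 3 - 7 = -4)
Y = 4 (Y = ((2 + 4) - 4)² = (6 - 4)² = 2² = 4)
Y + 349*23 = 4 + 349*23 = 4 + 8027 = 8031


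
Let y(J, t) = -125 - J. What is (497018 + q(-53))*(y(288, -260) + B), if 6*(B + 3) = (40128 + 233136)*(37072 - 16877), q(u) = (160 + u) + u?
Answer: 457187272775808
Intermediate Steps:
q(u) = 160 + 2*u
B = 919761077 (B = -3 + ((40128 + 233136)*(37072 - 16877))/6 = -3 + (273264*20195)/6 = -3 + (1/6)*5518566480 = -3 + 919761080 = 919761077)
(497018 + q(-53))*(y(288, -260) + B) = (497018 + (160 + 2*(-53)))*((-125 - 1*288) + 919761077) = (497018 + (160 - 106))*((-125 - 288) + 919761077) = (497018 + 54)*(-413 + 919761077) = 497072*919760664 = 457187272775808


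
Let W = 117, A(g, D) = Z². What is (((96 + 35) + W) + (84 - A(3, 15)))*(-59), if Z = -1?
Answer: -19529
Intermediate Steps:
A(g, D) = 1 (A(g, D) = (-1)² = 1)
(((96 + 35) + W) + (84 - A(3, 15)))*(-59) = (((96 + 35) + 117) + (84 - 1*1))*(-59) = ((131 + 117) + (84 - 1))*(-59) = (248 + 83)*(-59) = 331*(-59) = -19529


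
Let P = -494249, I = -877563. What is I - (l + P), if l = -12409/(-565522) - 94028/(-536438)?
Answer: -58142533068604731/151683745318 ≈ -3.8331e+5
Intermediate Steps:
l = 29915780879/151683745318 (l = -12409*(-1/565522) - 94028*(-1/536438) = 12409/565522 + 47014/268219 = 29915780879/151683745318 ≈ 0.19722)
I - (l + P) = -877563 - (29915780879/151683745318 - 494249) = -877563 - 1*(-74969509523895303/151683745318) = -877563 + 74969509523895303/151683745318 = -58142533068604731/151683745318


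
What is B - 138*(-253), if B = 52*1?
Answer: 34966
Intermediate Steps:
B = 52
B - 138*(-253) = 52 - 138*(-253) = 52 + 34914 = 34966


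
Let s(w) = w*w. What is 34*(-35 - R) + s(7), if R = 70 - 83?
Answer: -699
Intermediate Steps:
s(w) = w²
R = -13
34*(-35 - R) + s(7) = 34*(-35 - 1*(-13)) + 7² = 34*(-35 + 13) + 49 = 34*(-22) + 49 = -748 + 49 = -699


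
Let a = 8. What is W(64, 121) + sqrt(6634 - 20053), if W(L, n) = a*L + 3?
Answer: 515 + 3*I*sqrt(1491) ≈ 515.0 + 115.84*I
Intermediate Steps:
W(L, n) = 3 + 8*L (W(L, n) = 8*L + 3 = 3 + 8*L)
W(64, 121) + sqrt(6634 - 20053) = (3 + 8*64) + sqrt(6634 - 20053) = (3 + 512) + sqrt(-13419) = 515 + 3*I*sqrt(1491)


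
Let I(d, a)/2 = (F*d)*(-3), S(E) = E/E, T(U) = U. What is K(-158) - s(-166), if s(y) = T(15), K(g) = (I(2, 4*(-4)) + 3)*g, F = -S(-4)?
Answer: -2385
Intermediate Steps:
S(E) = 1
F = -1 (F = -1*1 = -1)
I(d, a) = 6*d (I(d, a) = 2*(-d*(-3)) = 2*(3*d) = 6*d)
K(g) = 15*g (K(g) = (6*2 + 3)*g = (12 + 3)*g = 15*g)
s(y) = 15
K(-158) - s(-166) = 15*(-158) - 1*15 = -2370 - 15 = -2385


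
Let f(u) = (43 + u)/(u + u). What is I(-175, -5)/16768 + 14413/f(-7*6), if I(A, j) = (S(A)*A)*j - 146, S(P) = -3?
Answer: -20300886227/16768 ≈ -1.2107e+6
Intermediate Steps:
I(A, j) = -146 - 3*A*j (I(A, j) = (-3*A)*j - 146 = -3*A*j - 146 = -146 - 3*A*j)
f(u) = (43 + u)/(2*u) (f(u) = (43 + u)/((2*u)) = (43 + u)*(1/(2*u)) = (43 + u)/(2*u))
I(-175, -5)/16768 + 14413/f(-7*6) = (-146 - 3*(-175)*(-5))/16768 + 14413/(((43 - 7*6)/(2*((-7*6))))) = (-146 - 2625)*(1/16768) + 14413/(((1/2)*(43 - 42)/(-42))) = -2771*1/16768 + 14413/(((1/2)*(-1/42)*1)) = -2771/16768 + 14413/(-1/84) = -2771/16768 + 14413*(-84) = -2771/16768 - 1210692 = -20300886227/16768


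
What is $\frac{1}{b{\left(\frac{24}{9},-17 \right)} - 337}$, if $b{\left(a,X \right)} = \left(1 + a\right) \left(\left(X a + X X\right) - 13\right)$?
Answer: $\frac{9}{4579} \approx 0.0019655$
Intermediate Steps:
$b{\left(a,X \right)} = \left(1 + a\right) \left(-13 + X^{2} + X a\right)$ ($b{\left(a,X \right)} = \left(1 + a\right) \left(\left(X a + X^{2}\right) - 13\right) = \left(1 + a\right) \left(\left(X^{2} + X a\right) - 13\right) = \left(1 + a\right) \left(-13 + X^{2} + X a\right)$)
$\frac{1}{b{\left(\frac{24}{9},-17 \right)} - 337} = \frac{1}{\left(-13 + \left(-17\right)^{2} - 13 \cdot \frac{24}{9} - 17 \cdot \frac{24}{9} - 17 \left(\frac{24}{9}\right)^{2} + \frac{24}{9} \left(-17\right)^{2}\right) - 337} = \frac{1}{\left(-13 + 289 - 13 \cdot 24 \cdot \frac{1}{9} - 17 \cdot 24 \cdot \frac{1}{9} - 17 \left(24 \cdot \frac{1}{9}\right)^{2} + 24 \cdot \frac{1}{9} \cdot 289\right) - 337} = \frac{1}{\left(-13 + 289 - \frac{104}{3} - \frac{136}{3} - 17 \left(\frac{8}{3}\right)^{2} + \frac{8}{3} \cdot 289\right) - 337} = \frac{1}{\left(-13 + 289 - \frac{104}{3} - \frac{136}{3} - \frac{1088}{9} + \frac{2312}{3}\right) - 337} = \frac{1}{\frac{7612}{9} - 337} = \frac{1}{\frac{4579}{9}} = \frac{9}{4579}$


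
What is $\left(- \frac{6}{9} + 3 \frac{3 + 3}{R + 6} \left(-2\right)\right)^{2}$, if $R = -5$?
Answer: $\frac{12100}{9} \approx 1344.4$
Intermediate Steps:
$\left(- \frac{6}{9} + 3 \frac{3 + 3}{R + 6} \left(-2\right)\right)^{2} = \left(- \frac{6}{9} + 3 \frac{3 + 3}{-5 + 6} \left(-2\right)\right)^{2} = \left(\left(-6\right) \frac{1}{9} + 3 \cdot \frac{6}{1} \left(-2\right)\right)^{2} = \left(- \frac{2}{3} + 3 \cdot 6 \cdot 1 \left(-2\right)\right)^{2} = \left(- \frac{2}{3} + 3 \cdot 6 \left(-2\right)\right)^{2} = \left(- \frac{2}{3} + 18 \left(-2\right)\right)^{2} = \left(- \frac{2}{3} - 36\right)^{2} = \left(- \frac{110}{3}\right)^{2} = \frac{12100}{9}$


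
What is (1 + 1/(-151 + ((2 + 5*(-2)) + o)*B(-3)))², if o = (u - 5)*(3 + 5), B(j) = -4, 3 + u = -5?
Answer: 88804/88209 ≈ 1.0067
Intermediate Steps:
u = -8 (u = -3 - 5 = -8)
o = -104 (o = (-8 - 5)*(3 + 5) = -13*8 = -104)
(1 + 1/(-151 + ((2 + 5*(-2)) + o)*B(-3)))² = (1 + 1/(-151 + ((2 + 5*(-2)) - 104)*(-4)))² = (1 + 1/(-151 + ((2 - 10) - 104)*(-4)))² = (1 + 1/(-151 + (-8 - 104)*(-4)))² = (1 + 1/(-151 - 112*(-4)))² = (1 + 1/(-151 + 448))² = (1 + 1/297)² = (298/297)² = 88804/88209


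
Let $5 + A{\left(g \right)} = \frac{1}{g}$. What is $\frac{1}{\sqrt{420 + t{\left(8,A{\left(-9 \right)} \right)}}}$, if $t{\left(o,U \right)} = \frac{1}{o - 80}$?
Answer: $\frac{6 \sqrt{60478}}{30239} \approx 0.048796$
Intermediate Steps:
$A{\left(g \right)} = -5 + \frac{1}{g}$
$t{\left(o,U \right)} = \frac{1}{-80 + o}$
$\frac{1}{\sqrt{420 + t{\left(8,A{\left(-9 \right)} \right)}}} = \frac{1}{\sqrt{420 + \frac{1}{-80 + 8}}} = \frac{1}{\sqrt{420 + \frac{1}{-72}}} = \frac{1}{\sqrt{420 - \frac{1}{72}}} = \frac{1}{\sqrt{\frac{30239}{72}}} = \frac{1}{\frac{1}{12} \sqrt{60478}} = \frac{6 \sqrt{60478}}{30239}$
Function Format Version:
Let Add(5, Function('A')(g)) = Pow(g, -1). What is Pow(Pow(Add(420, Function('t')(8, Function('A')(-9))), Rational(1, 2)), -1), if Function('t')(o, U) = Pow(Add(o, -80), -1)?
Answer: Mul(Rational(6, 30239), Pow(60478, Rational(1, 2))) ≈ 0.048796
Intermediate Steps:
Function('A')(g) = Add(-5, Pow(g, -1))
Function('t')(o, U) = Pow(Add(-80, o), -1)
Pow(Pow(Add(420, Function('t')(8, Function('A')(-9))), Rational(1, 2)), -1) = Pow(Pow(Add(420, Pow(Add(-80, 8), -1)), Rational(1, 2)), -1) = Pow(Pow(Add(420, Pow(-72, -1)), Rational(1, 2)), -1) = Pow(Pow(Add(420, Rational(-1, 72)), Rational(1, 2)), -1) = Pow(Pow(Rational(30239, 72), Rational(1, 2)), -1) = Pow(Mul(Rational(1, 12), Pow(60478, Rational(1, 2))), -1) = Mul(Rational(6, 30239), Pow(60478, Rational(1, 2)))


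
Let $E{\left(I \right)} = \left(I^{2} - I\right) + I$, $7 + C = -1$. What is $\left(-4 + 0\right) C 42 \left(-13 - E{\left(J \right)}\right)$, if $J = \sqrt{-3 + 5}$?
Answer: $-20160$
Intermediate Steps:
$C = -8$ ($C = -7 - 1 = -8$)
$J = \sqrt{2} \approx 1.4142$
$E{\left(I \right)} = I^{2}$
$\left(-4 + 0\right) C 42 \left(-13 - E{\left(J \right)}\right) = \left(-4 + 0\right) \left(-8\right) 42 \left(-13 - \left(\sqrt{2}\right)^{2}\right) = \left(-4\right) \left(-8\right) 42 \left(-13 - 2\right) = 32 \cdot 42 \left(-13 - 2\right) = 1344 \left(-15\right) = -20160$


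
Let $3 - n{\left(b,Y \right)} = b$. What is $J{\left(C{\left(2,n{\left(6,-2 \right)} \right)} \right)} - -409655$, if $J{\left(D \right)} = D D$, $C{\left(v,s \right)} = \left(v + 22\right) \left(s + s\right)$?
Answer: $430391$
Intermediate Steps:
$n{\left(b,Y \right)} = 3 - b$
$C{\left(v,s \right)} = 2 s \left(22 + v\right)$ ($C{\left(v,s \right)} = \left(22 + v\right) 2 s = 2 s \left(22 + v\right)$)
$J{\left(D \right)} = D^{2}$
$J{\left(C{\left(2,n{\left(6,-2 \right)} \right)} \right)} - -409655 = \left(2 \left(3 - 6\right) \left(22 + 2\right)\right)^{2} - -409655 = \left(2 \left(3 - 6\right) 24\right)^{2} + 409655 = \left(2 \left(-3\right) 24\right)^{2} + 409655 = \left(-144\right)^{2} + 409655 = 20736 + 409655 = 430391$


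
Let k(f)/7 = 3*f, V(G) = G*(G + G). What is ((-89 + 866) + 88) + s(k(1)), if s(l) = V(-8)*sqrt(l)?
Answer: 865 + 128*sqrt(21) ≈ 1451.6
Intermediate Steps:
V(G) = 2*G**2 (V(G) = G*(2*G) = 2*G**2)
k(f) = 21*f (k(f) = 7*(3*f) = 21*f)
s(l) = 128*sqrt(l) (s(l) = (2*(-8)**2)*sqrt(l) = (2*64)*sqrt(l) = 128*sqrt(l))
((-89 + 866) + 88) + s(k(1)) = ((-89 + 866) + 88) + 128*sqrt(21*1) = (777 + 88) + 128*sqrt(21) = 865 + 128*sqrt(21)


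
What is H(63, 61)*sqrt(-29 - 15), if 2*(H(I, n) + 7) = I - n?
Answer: -12*I*sqrt(11) ≈ -39.799*I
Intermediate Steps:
H(I, n) = -7 + I/2 - n/2 (H(I, n) = -7 + (I - n)/2 = -7 + (I/2 - n/2) = -7 + I/2 - n/2)
H(63, 61)*sqrt(-29 - 15) = (-7 + (1/2)*63 - 1/2*61)*sqrt(-29 - 15) = (-7 + 63/2 - 61/2)*sqrt(-44) = -12*I*sqrt(11)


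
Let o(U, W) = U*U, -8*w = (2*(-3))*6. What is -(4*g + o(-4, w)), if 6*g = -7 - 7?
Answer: -20/3 ≈ -6.6667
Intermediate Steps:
w = 9/2 (w = -2*(-3)*6/8 = -(-3)*6/4 = -⅛*(-36) = 9/2 ≈ 4.5000)
g = -7/3 (g = (-7 - 7)/6 = (⅙)*(-14) = -7/3 ≈ -2.3333)
o(U, W) = U²
-(4*g + o(-4, w)) = -(4*(-7/3) + (-4)²) = -(-28/3 + 16) = -1*20/3 = -20/3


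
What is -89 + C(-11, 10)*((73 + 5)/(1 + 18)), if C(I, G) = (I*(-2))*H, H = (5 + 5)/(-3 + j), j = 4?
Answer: 15469/19 ≈ 814.16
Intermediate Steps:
H = 10 (H = (5 + 5)/(-3 + 4) = 10/1 = 10*1 = 10)
C(I, G) = -20*I (C(I, G) = (I*(-2))*10 = -2*I*10 = -20*I)
-89 + C(-11, 10)*((73 + 5)/(1 + 18)) = -89 + (-20*(-11))*((73 + 5)/(1 + 18)) = -89 + 220*(78/19) = -89 + 17160/19 = 15469/19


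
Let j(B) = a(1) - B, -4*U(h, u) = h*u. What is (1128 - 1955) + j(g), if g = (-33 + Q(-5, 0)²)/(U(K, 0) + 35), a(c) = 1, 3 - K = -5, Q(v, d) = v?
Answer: -28902/35 ≈ -825.77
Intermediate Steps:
K = 8 (K = 3 - 1*(-5) = 3 + 5 = 8)
U(h, u) = -h*u/4
g = -8/35 (g = (-33 + (-5)²)/(-¼*8*0 + 35) = (-33 + 25)/(0 + 35) = -8/35 ≈ -0.22857)
j(B) = 1 - B
(1128 - 1955) + j(g) = (1128 - 1955) + (1 - 1*(-8/35)) = -827 + (1 + 8/35) = -827 + 43/35 = -28902/35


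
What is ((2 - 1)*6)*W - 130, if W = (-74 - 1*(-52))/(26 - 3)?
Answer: -3122/23 ≈ -135.74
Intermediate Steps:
W = -22/23 (W = (-74 + 52)/23 = -22*1/23 = -22/23 ≈ -0.95652)
((2 - 1)*6)*W - 130 = ((2 - 1)*6)*(-22/23) - 130 = (1*6)*(-22/23) - 130 = 6*(-22/23) - 130 = -132/23 - 130 = -3122/23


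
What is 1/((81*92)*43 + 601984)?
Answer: 1/922420 ≈ 1.0841e-6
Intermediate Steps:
1/((81*92)*43 + 601984) = 1/(7452*43 + 601984) = 1/(320436 + 601984) = 1/922420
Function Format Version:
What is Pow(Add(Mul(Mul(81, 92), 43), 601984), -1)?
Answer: Rational(1, 922420) ≈ 1.0841e-6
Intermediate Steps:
Pow(Add(Mul(Mul(81, 92), 43), 601984), -1) = Pow(Add(Mul(7452, 43), 601984), -1) = Pow(Add(320436, 601984), -1) = Pow(922420, -1) = Rational(1, 922420)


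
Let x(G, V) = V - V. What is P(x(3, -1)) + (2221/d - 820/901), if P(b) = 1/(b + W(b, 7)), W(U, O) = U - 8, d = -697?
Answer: -1247605/295528 ≈ -4.2216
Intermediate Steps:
x(G, V) = 0
W(U, O) = -8 + U
P(b) = 1/(-8 + 2*b) (P(b) = 1/(b + (-8 + b)) = 1/(-8 + 2*b))
P(x(3, -1)) + (2221/d - 820/901) = 1/(2*(-4 + 0)) + (2221/(-697) - 820/901) = (1/2)/(-4) + (2221*(-1/697) - 820*1/901) = (1/2)*(-1/4) + (-2221/697 - 820/901) = -1/8 - 151333/36941 = -1247605/295528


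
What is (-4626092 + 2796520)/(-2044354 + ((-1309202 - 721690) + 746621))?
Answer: 1829572/3328625 ≈ 0.54965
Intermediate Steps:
(-4626092 + 2796520)/(-2044354 + ((-1309202 - 721690) + 746621)) = -1829572/(-2044354 + (-2030892 + 746621)) = -1829572/(-2044354 - 1284271) = -1829572/(-3328625) = -1829572*(-1/3328625) = 1829572/3328625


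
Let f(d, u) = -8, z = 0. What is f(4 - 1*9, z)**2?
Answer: 64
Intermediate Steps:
f(4 - 1*9, z)**2 = (-8)**2 = 64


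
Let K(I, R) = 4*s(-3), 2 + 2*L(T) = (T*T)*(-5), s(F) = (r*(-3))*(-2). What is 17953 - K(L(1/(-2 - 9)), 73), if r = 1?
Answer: 17929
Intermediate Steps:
s(F) = 6 (s(F) = (1*(-3))*(-2) = -3*(-2) = 6)
L(T) = -1 - 5*T²/2 (L(T) = -1 + ((T*T)*(-5))/2 = -1 + (T²*(-5))/2 = -1 + (-5*T²)/2 = -1 - 5*T²/2)
K(I, R) = 24 (K(I, R) = 4*6 = 24)
17953 - K(L(1/(-2 - 9)), 73) = 17953 - 1*24 = 17953 - 24 = 17929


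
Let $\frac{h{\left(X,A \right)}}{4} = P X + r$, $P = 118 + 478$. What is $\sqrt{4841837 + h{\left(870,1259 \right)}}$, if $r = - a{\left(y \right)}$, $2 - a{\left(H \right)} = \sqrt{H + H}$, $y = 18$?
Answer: $3 \sqrt{768437} \approx 2629.8$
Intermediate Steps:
$a{\left(H \right)} = 2 - \sqrt{2} \sqrt{H}$ ($a{\left(H \right)} = 2 - \sqrt{H + H} = 2 - \sqrt{2 H} = 2 - \sqrt{2} \sqrt{H}$)
$P = 596$
$r = 4$ ($r = - (2 - \sqrt{2} \sqrt{18}) = - (2 - \sqrt{2} \cdot 3 \sqrt{2}) = - (2 - 6) = \left(-1\right) \left(-4\right) = 4$)
$h{\left(X,A \right)} = 16 + 2384 X$ ($h{\left(X,A \right)} = 4 \left(596 X + 4\right) = 4 \left(4 + 596 X\right) = 16 + 2384 X$)
$\sqrt{4841837 + h{\left(870,1259 \right)}} = \sqrt{4841837 + \left(16 + 2384 \cdot 870\right)} = \sqrt{4841837 + \left(16 + 2074080\right)} = \sqrt{4841837 + 2074096} = \sqrt{6915933} = 3 \sqrt{768437}$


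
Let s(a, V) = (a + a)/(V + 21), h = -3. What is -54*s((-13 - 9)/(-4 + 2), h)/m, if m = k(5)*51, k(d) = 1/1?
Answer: -22/17 ≈ -1.2941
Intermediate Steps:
k(d) = 1
s(a, V) = 2*a/(21 + V) (s(a, V) = (2*a)/(21 + V) = 2*a/(21 + V))
m = 51 (m = 1*51 = 51)
-54*s((-13 - 9)/(-4 + 2), h)/m = -54*2*((-13 - 9)/(-4 + 2))/(21 - 3)/51 = -54*2*(-22/(-2))/18/51 = -54*2*(-22*(-½))*(1/18)/51 = -54*2*11*(1/18)/51 = -66/51 = -54*11/459 = -22/17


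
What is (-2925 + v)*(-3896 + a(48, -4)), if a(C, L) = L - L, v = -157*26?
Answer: 27299272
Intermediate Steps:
v = -4082
a(C, L) = 0
(-2925 + v)*(-3896 + a(48, -4)) = (-2925 - 4082)*(-3896 + 0) = -7007*(-3896) = 27299272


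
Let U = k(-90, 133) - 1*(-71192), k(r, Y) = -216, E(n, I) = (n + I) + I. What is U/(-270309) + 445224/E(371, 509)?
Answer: 40083156184/125153067 ≈ 320.27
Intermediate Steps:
E(n, I) = n + 2*I (E(n, I) = (I + n) + I = n + 2*I)
U = 70976 (U = -216 - 1*(-71192) = -216 + 71192 = 70976)
U/(-270309) + 445224/E(371, 509) = 70976/(-270309) + 445224/(371 + 2*509) = 70976*(-1/270309) + 445224/(371 + 1018) = -70976/270309 + 445224/1389 = -70976/270309 + 445224*(1/1389) = -70976/270309 + 148408/463 = 40083156184/125153067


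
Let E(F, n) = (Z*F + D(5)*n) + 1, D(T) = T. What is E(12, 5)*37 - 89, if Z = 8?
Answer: 4425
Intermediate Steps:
E(F, n) = 1 + 5*n + 8*F (E(F, n) = (8*F + 5*n) + 1 = (5*n + 8*F) + 1 = 1 + 5*n + 8*F)
E(12, 5)*37 - 89 = (1 + 5*5 + 8*12)*37 - 89 = (1 + 25 + 96)*37 - 89 = 122*37 - 89 = 4514 - 89 = 4425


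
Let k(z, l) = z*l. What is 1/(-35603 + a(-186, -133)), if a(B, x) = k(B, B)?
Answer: -1/1007 ≈ -0.00099305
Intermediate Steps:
k(z, l) = l*z
a(B, x) = B**2 (a(B, x) = B*B = B**2)
1/(-35603 + a(-186, -133)) = 1/(-35603 + (-186)**2) = 1/(-35603 + 34596) = 1/(-1007) = -1/1007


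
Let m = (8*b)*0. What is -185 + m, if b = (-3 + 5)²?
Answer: -185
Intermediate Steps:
b = 4 (b = 2² = 4)
m = 0 (m = (8*4)*0 = 32*0 = 0)
-185 + m = -185 + 0 = -185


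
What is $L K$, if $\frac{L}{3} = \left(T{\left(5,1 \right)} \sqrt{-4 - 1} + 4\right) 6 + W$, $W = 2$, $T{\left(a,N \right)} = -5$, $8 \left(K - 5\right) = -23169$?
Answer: $- \frac{902031}{4} + \frac{1040805 i \sqrt{5}}{4} \approx -2.2551 \cdot 10^{5} + 5.8183 \cdot 10^{5} i$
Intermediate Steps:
$K = - \frac{23129}{8}$ ($K = 5 + \frac{1}{8} \left(-23169\right) = 5 - \frac{23169}{8} = - \frac{23129}{8} \approx -2891.1$)
$L = 78 - 90 i \sqrt{5}$ ($L = 3 \left(\left(- 5 \sqrt{-4 - 1} + 4\right) 6 + 2\right) = 3 \left(\left(- 5 \sqrt{-5} + 4\right) 6 + 2\right) = 3 \left(\left(- 5 i \sqrt{5} + 4\right) 6 + 2\right) = 3 \left(\left(4 - 5 i \sqrt{5}\right) 6 + 2\right) = 3 \left(\left(24 - 30 i \sqrt{5}\right) + 2\right) = 3 \left(26 - 30 i \sqrt{5}\right) = 78 - 90 i \sqrt{5} \approx 78.0 - 201.25 i$)
$L K = \left(78 - 90 i \sqrt{5}\right) \left(- \frac{23129}{8}\right) = - \frac{902031}{4} + \frac{1040805 i \sqrt{5}}{4}$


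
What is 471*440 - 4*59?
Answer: 207004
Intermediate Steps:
471*440 - 4*59 = 207240 - 236 = 207004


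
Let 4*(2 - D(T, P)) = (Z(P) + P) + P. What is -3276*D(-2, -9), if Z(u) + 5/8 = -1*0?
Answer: -174447/8 ≈ -21806.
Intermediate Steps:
Z(u) = -5/8 (Z(u) = -5/8 - 1*0 = -5/8 + 0 = -5/8)
D(T, P) = 69/32 - P/2 (D(T, P) = 2 - ((-5/8 + P) + P)/4 = 2 - (-5/8 + 2*P)/4 = 2 + (5/32 - P/2) = 69/32 - P/2)
-3276*D(-2, -9) = -3276*(69/32 - 1/2*(-9)) = -3276*(69/32 + 9/2) = -3276*213/32 = -174447/8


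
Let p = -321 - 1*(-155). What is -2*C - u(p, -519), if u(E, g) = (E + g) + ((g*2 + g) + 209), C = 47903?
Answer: -93773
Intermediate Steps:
p = -166 (p = -321 + 155 = -166)
u(E, g) = 209 + E + 4*g (u(E, g) = (E + g) + ((2*g + g) + 209) = (E + g) + (3*g + 209) = (E + g) + (209 + 3*g) = 209 + E + 4*g)
-2*C - u(p, -519) = -2*47903 - (209 - 166 + 4*(-519)) = -95806 - (209 - 166 - 2076) = -95806 - 1*(-2033) = -95806 + 2033 = -93773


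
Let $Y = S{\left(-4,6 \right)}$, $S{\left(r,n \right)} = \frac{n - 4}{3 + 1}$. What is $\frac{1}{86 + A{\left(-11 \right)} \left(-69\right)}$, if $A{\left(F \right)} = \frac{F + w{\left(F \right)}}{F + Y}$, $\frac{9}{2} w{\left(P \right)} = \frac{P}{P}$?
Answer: $\frac{63}{956} \approx 0.0659$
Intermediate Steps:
$w{\left(P \right)} = \frac{2}{9}$ ($w{\left(P \right)} = \frac{2 \frac{P}{P}}{9} = \frac{2}{9} \cdot 1 = \frac{2}{9}$)
$S{\left(r,n \right)} = -1 + \frac{n}{4}$ ($S{\left(r,n \right)} = \frac{-4 + n}{4} = \left(-4 + n\right) \frac{1}{4} = -1 + \frac{n}{4}$)
$Y = \frac{1}{2}$ ($Y = -1 + \frac{1}{4} \cdot 6 = -1 + \frac{3}{2} = \frac{1}{2} \approx 0.5$)
$A{\left(F \right)} = \frac{\frac{2}{9} + F}{\frac{1}{2} + F}$ ($A{\left(F \right)} = \frac{F + \frac{2}{9}}{F + \frac{1}{2}} = \frac{\frac{2}{9} + F}{\frac{1}{2} + F}$)
$\frac{1}{86 + A{\left(-11 \right)} \left(-69\right)} = \frac{1}{86 + \frac{2 \left(2 + 9 \left(-11\right)\right)}{9 \left(1 + 2 \left(-11\right)\right)} \left(-69\right)} = \frac{1}{86 + \frac{2 \left(2 - 99\right)}{9 \left(1 - 22\right)} \left(-69\right)} = \frac{1}{86 + \frac{2}{9} \frac{1}{-21} \left(-97\right) \left(-69\right)} = \frac{1}{86 + \frac{2}{9} \left(- \frac{1}{21}\right) \left(-97\right) \left(-69\right)} = \frac{1}{86 + \frac{194}{189} \left(-69\right)} = \frac{1}{86 - \frac{4462}{63}} = \frac{1}{\frac{956}{63}} = \frac{63}{956}$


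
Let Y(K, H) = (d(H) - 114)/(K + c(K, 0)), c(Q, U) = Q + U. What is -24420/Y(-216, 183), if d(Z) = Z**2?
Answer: 703296/2225 ≈ 316.09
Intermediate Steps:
Y(K, H) = (-114 + H**2)/(2*K) (Y(K, H) = (H**2 - 114)/(K + (K + 0)) = (-114 + H**2)/(K + K) = (-114 + H**2)/((2*K)) = (-114 + H**2)*(1/(2*K)) = (-114 + H**2)/(2*K))
-24420/Y(-216, 183) = -24420*(-432/(-114 + 183**2)) = -24420*(-432/(-114 + 33489)) = -24420/((1/2)*(-1/216)*33375) = -24420/(-11125/144) = -24420*(-144/11125) = 703296/2225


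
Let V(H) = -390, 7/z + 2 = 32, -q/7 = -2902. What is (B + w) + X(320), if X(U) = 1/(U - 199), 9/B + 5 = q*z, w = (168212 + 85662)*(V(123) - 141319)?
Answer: -309176272625372705/8593904 ≈ -3.5976e+10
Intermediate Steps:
q = 20314 (q = -7*(-2902) = 20314)
z = 7/30 (z = 7/(-2 + 32) = 7/30 ≈ 0.23333)
w = -35976230666 (w = (168212 + 85662)*(-390 - 141319) = 253874*(-141709) = -35976230666)
B = 135/71024 (B = 9/(-5 + 20314*(7/30)) = 9/(-5 + 71099/15) = 9/(71024/15) = 9*(15/71024) = 135/71024 ≈ 0.0019008)
X(U) = 1/(-199 + U)
(B + w) + X(320) = (135/71024 - 35976230666) + 1/(-199 + 320) = -2555175806821849/71024 + 1/121 = -309176272625372705/8593904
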